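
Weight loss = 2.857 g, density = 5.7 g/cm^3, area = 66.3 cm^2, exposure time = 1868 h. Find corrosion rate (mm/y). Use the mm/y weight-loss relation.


Apply the mm/y weight-loss relation: CR = 87600 * W / (D * A * T)
Numerator: 87600 * 2.857 = 250273.2
Denominator: 5.7 * 66.3 * 1868 = 705935.88
CR = 250273.2 / 705935.88 = 0.3545 mm/y

0.3545 mm/y


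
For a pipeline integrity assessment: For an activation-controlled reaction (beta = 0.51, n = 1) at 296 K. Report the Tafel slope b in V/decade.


Apply the Tafel slope relation: b = 2.303*R*T/(beta*n*F)
Numerator: 2.303 * 8.314 * 296 = 5667.55
Denominator: 0.51 * 1 * 96485 = 49207.35
b = 5667.55 / 49207.35 = 0.115 V/decade

0.115 V/decade


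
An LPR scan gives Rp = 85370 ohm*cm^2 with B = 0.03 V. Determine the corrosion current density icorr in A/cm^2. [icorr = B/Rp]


Apply the Stern-Geary relation: icorr = B / Rp
icorr = 0.03 / 85370 = 3.514×10^-7 A/cm^2

3.514×10^-7 A/cm^2


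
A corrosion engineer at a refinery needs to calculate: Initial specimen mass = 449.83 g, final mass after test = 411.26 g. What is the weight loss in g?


Weight loss = initial − final
WL = 449.83 − 411.26 = 38.57 g

38.57 g


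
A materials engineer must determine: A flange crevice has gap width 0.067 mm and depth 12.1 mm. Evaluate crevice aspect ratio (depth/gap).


Aspect ratio = depth / gap
Ratio = 12.1 / 0.067 = 180.6

180.6


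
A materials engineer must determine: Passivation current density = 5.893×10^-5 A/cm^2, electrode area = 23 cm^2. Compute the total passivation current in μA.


I = i_pass * A, then convert A → μA (×10^6)
I = 5.893×10^-5 * 23 * 10^6 = 1355.39 μA

1355.39 μA


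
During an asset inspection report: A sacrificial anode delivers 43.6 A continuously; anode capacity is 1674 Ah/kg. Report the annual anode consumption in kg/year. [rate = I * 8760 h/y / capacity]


Annual consumption = current * hours per year / capacity
Rate = 43.6 * 8760 / 1674 = 228.2 kg/year

228.2 kg/year


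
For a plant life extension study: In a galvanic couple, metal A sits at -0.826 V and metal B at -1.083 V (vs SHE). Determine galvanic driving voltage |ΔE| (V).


Driving voltage is the absolute potential difference.
|ΔE| = |-0.826 − (-1.083)| = 0.257 V

0.257 V


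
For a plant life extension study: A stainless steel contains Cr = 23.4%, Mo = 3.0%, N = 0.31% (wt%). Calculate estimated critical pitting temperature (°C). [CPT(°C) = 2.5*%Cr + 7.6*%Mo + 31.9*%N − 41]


Apply the ASTM G48 empirical CPT estimate: CPT(°C) = 2.5*%Cr + 7.6*%Mo + 31.9*%N − 41
2.5*23.4 = 58.5; 7.6*3.0 = 22.8; 31.9*0.31 = 9.889
CPT = 58.5 + 22.8 + 9.889 − 41 = 50.189 °C
Rounded to 0.1 °C: CPT ≈ 50.2 °C

50.2 °C


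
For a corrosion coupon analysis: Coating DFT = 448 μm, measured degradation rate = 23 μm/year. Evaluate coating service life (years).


Service life = thickness / degradation rate
Life = 448 / 23 = 19.5 years

19.5 years


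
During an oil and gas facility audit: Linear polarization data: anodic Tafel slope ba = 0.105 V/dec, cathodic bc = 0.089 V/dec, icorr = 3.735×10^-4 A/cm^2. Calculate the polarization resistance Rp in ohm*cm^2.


Apply the Stern-Geary equation: Rp = ba*bc / (2.303*icorr*(ba+bc))
ba*bc = 0.105*0.089 = 0.009345
ba+bc = 0.194; 2.303*icorr*(ba+bc) = 2.303*3.735×10^-4*0.194 = 1.6687308×10^-4
Rp = 0.009345 / 1.6687308×10^-4 = 56.0 ohm*cm^2

56.0 ohm*cm^2


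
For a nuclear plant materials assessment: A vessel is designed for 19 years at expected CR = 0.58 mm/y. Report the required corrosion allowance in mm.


Corrosion allowance = CR × design life
CA = 0.58 * 19 = 11.02 mm

11.02 mm


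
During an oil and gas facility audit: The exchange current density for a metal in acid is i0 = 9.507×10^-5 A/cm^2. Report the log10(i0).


i0 = 9.507×10^-5 A/cm^2
log10(i0) = -4.022

-4.022


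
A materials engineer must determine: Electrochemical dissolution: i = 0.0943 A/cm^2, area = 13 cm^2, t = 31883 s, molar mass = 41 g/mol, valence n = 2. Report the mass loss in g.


Apply Faraday's law: m = i*A*t*M / (n*F)
Total charge passed Q = i*A*t = 0.0943*13*31883 = 39085.3697 C
m = Q*M/(n*F) = 39085.3697*41/(2*96485) = 8.3044 g

8.3044 g


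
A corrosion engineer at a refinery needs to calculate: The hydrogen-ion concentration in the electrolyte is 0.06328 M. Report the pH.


pH = −log10[H+]
pH = −log10(0.06328) = 1.2

1.2


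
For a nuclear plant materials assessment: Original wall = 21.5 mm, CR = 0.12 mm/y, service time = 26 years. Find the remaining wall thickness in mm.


Remaining wall = original − CR × time
t = 21.5 − 0.12*26 = 21.5 − 3.12 = 18.38 mm

18.38 mm


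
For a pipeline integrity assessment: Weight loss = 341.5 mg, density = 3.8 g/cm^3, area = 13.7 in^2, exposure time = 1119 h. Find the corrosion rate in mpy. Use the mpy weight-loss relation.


Apply the mpy weight-loss relation: CR = 534 * W / (D * A * T)
Numerator: 534 * 341.5 = 182361.0
Denominator: 3.8 * 13.7 * 1119 = 58255.14
CR = 182361.0 / 58255.14 = 3.13038 mpy

3.13038 mpy


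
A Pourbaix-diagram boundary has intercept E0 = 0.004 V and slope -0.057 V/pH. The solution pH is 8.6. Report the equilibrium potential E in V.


Apply the Pourbaix line equation: E = E0 + slope*pH
E = 0.004 + (-0.057)*8.6 = 0.004 + (-0.4902) = -0.4862 V
Rounded to 4 decimal places: E = -0.4862 V

-0.4862 V


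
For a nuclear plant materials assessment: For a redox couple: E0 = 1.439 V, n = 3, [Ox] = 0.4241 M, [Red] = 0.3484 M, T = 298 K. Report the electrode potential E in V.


Apply the Nernst equation: E = E0 + (RT/nF)*ln([Ox]/[Red])
Step 1: RT/nF = 8.314*298/(3*96485) = 0.00855944 V
Step 2: [Ox]/[Red] = 0.4241/0.3484 = 1.217279
Step 3: ln(1.217279) = 0.196618
Step 4: correction = 0.00855944 * 0.196618 = 0.0017 V
E = 1.439 + 0.0017 = 1.4407 V

1.4407 V


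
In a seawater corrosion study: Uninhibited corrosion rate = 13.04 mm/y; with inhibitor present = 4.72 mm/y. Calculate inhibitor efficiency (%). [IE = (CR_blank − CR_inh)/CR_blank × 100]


Apply the inhibitor-efficiency definition: IE = (CR_blank − CR_inh)/CR_blank × 100
IE = (13.04 − 4.72) / 13.04 × 100
IE = 8.32 / 13.04 × 100 = 63.8 %

63.8 %


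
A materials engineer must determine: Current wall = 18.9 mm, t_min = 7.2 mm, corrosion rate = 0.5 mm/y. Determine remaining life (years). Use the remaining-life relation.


Apply the remaining-life relation: RL = (t_current − t_min) / CR
RL = (18.9 − 7.2) / 0.5 = 11.7 / 0.5 = 23.4 years

23.4 years


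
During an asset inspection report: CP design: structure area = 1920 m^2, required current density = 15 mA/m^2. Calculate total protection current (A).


I = area * current density, then convert mA → A (÷1000)
I = 1920 * 15 / 1000 = 28.8 A

28.8 A


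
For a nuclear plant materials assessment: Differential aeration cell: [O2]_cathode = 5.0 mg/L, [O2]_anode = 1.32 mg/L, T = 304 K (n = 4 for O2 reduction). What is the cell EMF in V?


Apply the Nernst concentration-cell relation: E = (RT/nF)*ln(C_cathode/C_anode)
RT/nF = 8.314*304/(4*96485) = 0.00654883 V
ln(5.0/1.32) = 1.33181
E = 0.00654883 * 1.33181 = 0.00872 V

0.00872 V


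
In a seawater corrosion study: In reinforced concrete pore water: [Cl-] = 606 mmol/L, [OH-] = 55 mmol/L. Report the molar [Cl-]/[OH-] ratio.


Threshold parameter = [Cl-] / [OH-] (molar basis; both in mmol/L, so units cancel)
Ratio = 606 / 55 = 11.02

11.02


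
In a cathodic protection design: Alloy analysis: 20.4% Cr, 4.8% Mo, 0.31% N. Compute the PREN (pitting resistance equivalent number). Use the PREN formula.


Apply the PREN formula: PREN = Cr + 3.3*Mo + 16*N
PREN = 20.4 + 3.3*4.8 + 16*0.31
PREN = 20.4 + 15.84 + 4.96 = 41.2

41.2


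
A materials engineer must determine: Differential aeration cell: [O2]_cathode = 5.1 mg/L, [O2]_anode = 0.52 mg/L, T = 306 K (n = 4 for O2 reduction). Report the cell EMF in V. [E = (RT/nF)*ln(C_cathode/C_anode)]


Apply the Nernst concentration-cell relation: E = (RT/nF)*ln(C_cathode/C_anode)
RT/nF = 8.314*306/(4*96485) = 0.00659192 V
ln(5.1/0.52) = 2.28317
E = 0.00659192 * 2.28317 = 0.01505 V

0.01505 V


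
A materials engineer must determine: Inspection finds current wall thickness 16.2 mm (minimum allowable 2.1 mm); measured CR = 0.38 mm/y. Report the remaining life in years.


Apply the remaining-life relation: RL = (t_current − t_min) / CR
RL = (16.2 − 2.1) / 0.38 = 14.1 / 0.38 = 37.1 years

37.1 years


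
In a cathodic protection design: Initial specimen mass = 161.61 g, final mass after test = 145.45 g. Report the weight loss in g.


Weight loss = initial − final
WL = 161.61 − 145.45 = 16.16 g

16.16 g


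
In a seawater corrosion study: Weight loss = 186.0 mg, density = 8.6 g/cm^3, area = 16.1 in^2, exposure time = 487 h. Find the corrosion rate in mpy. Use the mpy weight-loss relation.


Apply the mpy weight-loss relation: CR = 534 * W / (D * A * T)
Numerator: 534 * 186.0 = 99324.0
Denominator: 8.6 * 16.1 * 487 = 67430.02
CR = 99324.0 / 67430.02 = 1.47299 mpy

1.47299 mpy


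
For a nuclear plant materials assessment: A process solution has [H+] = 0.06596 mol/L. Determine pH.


pH = −log10[H+]
pH = −log10(0.06596) = 1.18

1.18


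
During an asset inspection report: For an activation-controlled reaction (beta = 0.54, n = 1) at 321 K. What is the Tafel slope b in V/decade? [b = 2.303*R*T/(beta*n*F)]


Apply the Tafel slope relation: b = 2.303*R*T/(beta*n*F)
Numerator: 2.303 * 8.314 * 321 = 6146.23
Denominator: 0.54 * 1 * 96485 = 52101.9
b = 6146.23 / 52101.9 = 0.118 V/decade

0.118 V/decade


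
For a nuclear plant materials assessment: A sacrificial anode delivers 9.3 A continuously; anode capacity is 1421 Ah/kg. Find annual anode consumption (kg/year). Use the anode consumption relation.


Annual consumption = current * hours per year / capacity
Rate = 9.3 * 8760 / 1421 = 57.3 kg/year

57.3 kg/year


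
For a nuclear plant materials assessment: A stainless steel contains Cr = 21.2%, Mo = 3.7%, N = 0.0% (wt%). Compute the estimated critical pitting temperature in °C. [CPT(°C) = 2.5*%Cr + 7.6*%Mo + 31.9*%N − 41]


Apply the ASTM G48 empirical CPT estimate: CPT(°C) = 2.5*%Cr + 7.6*%Mo + 31.9*%N − 41
2.5*21.2 = 53; 7.6*3.7 = 28.12; 31.9*0.0 = 0
CPT = 53 + 28.12 + 0 − 41 = 40.12 °C
Rounded to 0.1 °C: CPT ≈ 40.1 °C

40.1 °C


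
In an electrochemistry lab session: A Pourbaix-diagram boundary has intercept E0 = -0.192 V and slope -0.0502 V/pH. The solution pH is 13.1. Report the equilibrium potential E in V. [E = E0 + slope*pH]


Apply the Pourbaix line equation: E = E0 + slope*pH
E = -0.192 + (-0.0502)*13.1 = -0.192 + (-0.65762) = -0.84962 V
Rounded to 4 decimal places: E = -0.8496 V

-0.8496 V


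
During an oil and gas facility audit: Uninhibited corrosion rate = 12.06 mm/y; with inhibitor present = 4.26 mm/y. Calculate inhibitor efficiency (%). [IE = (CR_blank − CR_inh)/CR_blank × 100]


Apply the inhibitor-efficiency definition: IE = (CR_blank − CR_inh)/CR_blank × 100
IE = (12.06 − 4.26) / 12.06 × 100
IE = 7.8 / 12.06 × 100 = 64.7 %

64.7 %


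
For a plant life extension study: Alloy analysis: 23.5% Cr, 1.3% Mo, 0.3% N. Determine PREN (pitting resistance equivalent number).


Apply the PREN formula: PREN = Cr + 3.3*Mo + 16*N
PREN = 23.5 + 3.3*1.3 + 16*0.3
PREN = 23.5 + 4.29 + 4.8 = 32.59

32.59


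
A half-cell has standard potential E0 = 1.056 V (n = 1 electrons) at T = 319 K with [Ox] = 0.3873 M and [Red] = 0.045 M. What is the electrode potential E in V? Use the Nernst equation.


Apply the Nernst equation: E = E0 + (RT/nF)*ln([Ox]/[Red])
Step 1: RT/nF = 8.314*319/(1*96485) = 0.02748786 V
Step 2: [Ox]/[Red] = 0.3873/0.045 = 8.606667
Step 3: ln(8.606667) = 2.152537
Step 4: correction = 0.02748786 * 2.152537 = 0.0592 V
E = 1.056 + 0.0592 = 1.1152 V

1.1152 V


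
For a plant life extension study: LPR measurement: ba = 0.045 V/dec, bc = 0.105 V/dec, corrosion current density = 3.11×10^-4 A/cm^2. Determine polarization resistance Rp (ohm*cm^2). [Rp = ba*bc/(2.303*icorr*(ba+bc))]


Apply the Stern-Geary equation: Rp = ba*bc / (2.303*icorr*(ba+bc))
ba*bc = 0.045*0.105 = 0.004725
ba+bc = 0.15; 2.303*icorr*(ba+bc) = 2.303*3.11×10^-4*0.15 = 1.0743495×10^-4
Rp = 0.004725 / 1.0743495×10^-4 = 43.98 ohm*cm^2

43.98 ohm*cm^2


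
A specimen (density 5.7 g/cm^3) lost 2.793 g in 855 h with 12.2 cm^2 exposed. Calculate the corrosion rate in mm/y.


Apply the mm/y weight-loss relation: CR = 87600 * W / (D * A * T)
Numerator: 87600 * 2.793 = 244666.8
Denominator: 5.7 * 12.2 * 855 = 59456.7
CR = 244666.8 / 59456.7 = 4.115042 mm/y

4.115042 mm/y


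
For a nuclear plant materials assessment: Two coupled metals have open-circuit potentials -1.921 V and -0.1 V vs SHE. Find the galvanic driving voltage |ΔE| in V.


Driving voltage is the absolute potential difference.
|ΔE| = |-1.921 − (-0.1)| = 1.821 V

1.821 V


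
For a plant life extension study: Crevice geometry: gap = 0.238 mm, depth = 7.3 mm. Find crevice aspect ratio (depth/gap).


Aspect ratio = depth / gap
Ratio = 7.3 / 0.238 = 30.7

30.7


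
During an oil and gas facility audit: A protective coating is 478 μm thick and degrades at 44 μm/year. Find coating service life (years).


Service life = thickness / degradation rate
Life = 478 / 44 = 10.9 years

10.9 years


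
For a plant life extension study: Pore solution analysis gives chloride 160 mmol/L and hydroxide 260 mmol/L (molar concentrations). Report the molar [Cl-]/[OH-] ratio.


Threshold parameter = [Cl-] / [OH-] (molar basis; both in mmol/L, so units cancel)
Ratio = 160 / 260 = 0.62

0.62


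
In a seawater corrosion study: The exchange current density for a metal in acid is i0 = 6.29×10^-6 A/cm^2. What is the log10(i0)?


i0 = 6.29×10^-6 A/cm^2
log10(i0) = -5.201

-5.201


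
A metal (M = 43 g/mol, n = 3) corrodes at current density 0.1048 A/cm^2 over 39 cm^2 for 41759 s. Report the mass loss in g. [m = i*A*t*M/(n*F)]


Apply Faraday's law: m = i*A*t*M / (n*F)
Total charge passed Q = i*A*t = 0.1048*39*41759 = 170677.3848 C
m = Q*M/(n*F) = 170677.3848*43/(3*96485) = 25.35499 g

25.35499 g


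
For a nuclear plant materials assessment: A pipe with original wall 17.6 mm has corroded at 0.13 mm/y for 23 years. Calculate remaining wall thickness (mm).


Remaining wall = original − CR × time
t = 17.6 − 0.13*23 = 17.6 − 2.99 = 14.61 mm

14.61 mm


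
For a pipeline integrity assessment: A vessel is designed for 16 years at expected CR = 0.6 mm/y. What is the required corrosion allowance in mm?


Corrosion allowance = CR × design life
CA = 0.6 * 16 = 9.6 mm

9.6 mm


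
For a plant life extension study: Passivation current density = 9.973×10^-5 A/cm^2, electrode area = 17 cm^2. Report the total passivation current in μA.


I = i_pass * A, then convert A → μA (×10^6)
I = 9.973×10^-5 * 17 * 10^6 = 1695.41 μA

1695.41 μA


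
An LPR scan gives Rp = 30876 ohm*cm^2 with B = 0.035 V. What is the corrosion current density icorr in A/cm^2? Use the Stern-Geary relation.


Apply the Stern-Geary relation: icorr = B / Rp
icorr = 0.035 / 30876 = 1.134×10^-6 A/cm^2

1.134×10^-6 A/cm^2


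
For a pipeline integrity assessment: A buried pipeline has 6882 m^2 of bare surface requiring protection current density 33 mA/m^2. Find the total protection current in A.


I = area * current density, then convert mA → A (÷1000)
I = 6882 * 33 / 1000 = 227.11 A

227.11 A


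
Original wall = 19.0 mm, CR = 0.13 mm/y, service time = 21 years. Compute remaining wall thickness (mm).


Remaining wall = original − CR × time
t = 19.0 − 0.13*21 = 19.0 − 2.73 = 16.27 mm

16.27 mm


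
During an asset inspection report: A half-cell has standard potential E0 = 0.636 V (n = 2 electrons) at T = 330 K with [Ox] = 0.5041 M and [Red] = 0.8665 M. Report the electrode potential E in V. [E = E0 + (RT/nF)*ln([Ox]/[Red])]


Apply the Nernst equation: E = E0 + (RT/nF)*ln([Ox]/[Red])
Step 1: RT/nF = 8.314*330/(2*96485) = 0.01421786 V
Step 2: [Ox]/[Red] = 0.5041/0.8665 = 0.581766
Step 3: ln(0.581766) = -0.541687
Step 4: correction = 0.01421786 * -0.541687 = -0.008 V
E = 0.636 + -0.008 = 0.628 V

0.628 V


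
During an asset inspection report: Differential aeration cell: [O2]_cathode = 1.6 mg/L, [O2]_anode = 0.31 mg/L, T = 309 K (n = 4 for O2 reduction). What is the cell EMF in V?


Apply the Nernst concentration-cell relation: E = (RT/nF)*ln(C_cathode/C_anode)
RT/nF = 8.314*309/(4*96485) = 0.00665654 V
ln(1.6/0.31) = 1.64119
E = 0.00665654 * 1.64119 = 0.01092 V

0.01092 V


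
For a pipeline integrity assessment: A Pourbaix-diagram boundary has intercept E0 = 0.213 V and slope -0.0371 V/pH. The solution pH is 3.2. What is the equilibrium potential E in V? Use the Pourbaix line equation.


Apply the Pourbaix line equation: E = E0 + slope*pH
E = 0.213 + (-0.0371)*3.2 = 0.213 + (-0.11872) = 0.09428 V
Rounded to 4 decimal places: E = 0.0943 V

0.0943 V


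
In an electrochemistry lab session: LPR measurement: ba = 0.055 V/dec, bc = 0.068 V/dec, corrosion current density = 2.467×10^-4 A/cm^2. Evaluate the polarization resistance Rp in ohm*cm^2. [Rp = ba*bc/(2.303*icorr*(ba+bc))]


Apply the Stern-Geary equation: Rp = ba*bc / (2.303*icorr*(ba+bc))
ba*bc = 0.055*0.068 = 0.00374
ba+bc = 0.123; 2.303*icorr*(ba+bc) = 2.303*2.467×10^-4*0.123 = 6.9882462×10^-5
Rp = 0.00374 / 6.9882462×10^-5 = 53.5 ohm*cm^2

53.5 ohm*cm^2


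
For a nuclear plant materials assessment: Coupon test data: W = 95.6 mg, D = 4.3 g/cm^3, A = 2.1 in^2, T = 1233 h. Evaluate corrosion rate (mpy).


Apply the mpy weight-loss relation: CR = 534 * W / (D * A * T)
Numerator: 534 * 95.6 = 51050.4
Denominator: 4.3 * 2.1 * 1233 = 11133.99
CR = 51050.4 / 11133.99 = 4.585 mpy

4.585 mpy


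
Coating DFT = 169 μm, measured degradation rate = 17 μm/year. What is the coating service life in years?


Service life = thickness / degradation rate
Life = 169 / 17 = 9.9 years

9.9 years


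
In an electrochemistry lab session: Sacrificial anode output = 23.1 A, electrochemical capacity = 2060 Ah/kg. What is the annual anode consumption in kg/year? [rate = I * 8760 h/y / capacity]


Annual consumption = current * hours per year / capacity
Rate = 23.1 * 8760 / 2060 = 98.2 kg/year

98.2 kg/year


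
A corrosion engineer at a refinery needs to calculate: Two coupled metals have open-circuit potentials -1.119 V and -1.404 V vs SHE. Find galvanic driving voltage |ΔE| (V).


Driving voltage is the absolute potential difference.
|ΔE| = |-1.119 − (-1.404)| = 0.285 V

0.285 V


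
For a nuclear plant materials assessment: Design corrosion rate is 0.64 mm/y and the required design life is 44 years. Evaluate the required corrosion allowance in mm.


Corrosion allowance = CR × design life
CA = 0.64 * 44 = 28.16 mm

28.16 mm


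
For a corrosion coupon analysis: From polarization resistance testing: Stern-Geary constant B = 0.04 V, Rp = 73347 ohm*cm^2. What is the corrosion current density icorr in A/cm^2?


Apply the Stern-Geary relation: icorr = B / Rp
icorr = 0.04 / 73347 = 5.454×10^-7 A/cm^2

5.454×10^-7 A/cm^2


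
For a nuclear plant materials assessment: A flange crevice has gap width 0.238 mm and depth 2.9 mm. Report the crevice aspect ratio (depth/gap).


Aspect ratio = depth / gap
Ratio = 2.9 / 0.238 = 12.2

12.2


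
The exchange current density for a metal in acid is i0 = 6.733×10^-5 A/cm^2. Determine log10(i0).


i0 = 6.733×10^-5 A/cm^2
log10(i0) = -4.172

-4.172


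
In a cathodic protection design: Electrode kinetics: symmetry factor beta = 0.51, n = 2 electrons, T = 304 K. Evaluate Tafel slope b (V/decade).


Apply the Tafel slope relation: b = 2.303*R*T/(beta*n*F)
Numerator: 2.303 * 8.314 * 304 = 5820.73
Denominator: 0.51 * 2 * 96485 = 98414.7
b = 5820.73 / 98414.7 = 0.059 V/decade

0.059 V/decade


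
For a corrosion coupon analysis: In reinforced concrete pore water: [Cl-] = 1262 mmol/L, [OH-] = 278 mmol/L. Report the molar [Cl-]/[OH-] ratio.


Threshold parameter = [Cl-] / [OH-] (molar basis; both in mmol/L, so units cancel)
Ratio = 1262 / 278 = 4.54

4.54


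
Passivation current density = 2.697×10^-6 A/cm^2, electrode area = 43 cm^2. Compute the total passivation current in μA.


I = i_pass * A, then convert A → μA (×10^6)
I = 2.697×10^-6 * 43 * 10^6 = 115.97 μA

115.97 μA


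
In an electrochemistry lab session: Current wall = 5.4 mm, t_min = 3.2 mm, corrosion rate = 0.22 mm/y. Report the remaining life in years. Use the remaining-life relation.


Apply the remaining-life relation: RL = (t_current − t_min) / CR
RL = (5.4 − 3.2) / 0.22 = 2.2 / 0.22 = 10.0 years

10.0 years


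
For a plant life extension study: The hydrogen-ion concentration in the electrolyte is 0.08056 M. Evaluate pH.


pH = −log10[H+]
pH = −log10(0.08056) = 1.09

1.09


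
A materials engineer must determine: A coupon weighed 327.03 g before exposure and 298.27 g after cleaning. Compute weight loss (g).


Weight loss = initial − final
WL = 327.03 − 298.27 = 28.76 g

28.76 g


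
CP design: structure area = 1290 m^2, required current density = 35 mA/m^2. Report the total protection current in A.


I = area * current density, then convert mA → A (÷1000)
I = 1290 * 35 / 1000 = 45.15 A

45.15 A


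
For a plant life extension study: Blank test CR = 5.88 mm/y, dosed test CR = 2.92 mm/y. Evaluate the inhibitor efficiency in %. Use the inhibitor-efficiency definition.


Apply the inhibitor-efficiency definition: IE = (CR_blank − CR_inh)/CR_blank × 100
IE = (5.88 − 2.92) / 5.88 × 100
IE = 2.96 / 5.88 × 100 = 50.3 %

50.3 %


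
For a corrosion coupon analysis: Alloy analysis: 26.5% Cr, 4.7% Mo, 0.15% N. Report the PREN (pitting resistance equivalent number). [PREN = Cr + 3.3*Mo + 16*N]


Apply the PREN formula: PREN = Cr + 3.3*Mo + 16*N
PREN = 26.5 + 3.3*4.7 + 16*0.15
PREN = 26.5 + 15.51 + 2.4 = 44.41

44.41


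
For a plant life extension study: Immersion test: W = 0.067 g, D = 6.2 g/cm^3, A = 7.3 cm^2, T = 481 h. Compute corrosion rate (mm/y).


Apply the mm/y weight-loss relation: CR = 87600 * W / (D * A * T)
Numerator: 87600 * 0.067 = 5869.2
Denominator: 6.2 * 7.3 * 481 = 21770.06
CR = 5869.2 / 21770.06 = 0.2696 mm/y

0.2696 mm/y


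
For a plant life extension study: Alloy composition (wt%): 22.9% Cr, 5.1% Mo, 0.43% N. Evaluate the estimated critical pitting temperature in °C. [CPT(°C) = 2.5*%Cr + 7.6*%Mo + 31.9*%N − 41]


Apply the ASTM G48 empirical CPT estimate: CPT(°C) = 2.5*%Cr + 7.6*%Mo + 31.9*%N − 41
2.5*22.9 = 57.25; 7.6*5.1 = 38.76; 31.9*0.43 = 13.717
CPT = 57.25 + 38.76 + 13.717 − 41 = 68.727 °C
Rounded to 0.1 °C: CPT ≈ 68.7 °C

68.7 °C


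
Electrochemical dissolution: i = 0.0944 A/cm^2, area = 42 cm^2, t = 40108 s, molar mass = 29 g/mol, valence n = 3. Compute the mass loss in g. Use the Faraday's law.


Apply Faraday's law: m = i*A*t*M / (n*F)
Total charge passed Q = i*A*t = 0.0944*42*40108 = 159020.1984 C
m = Q*M/(n*F) = 159020.1984*29/(3*96485) = 15.93196 g

15.93196 g


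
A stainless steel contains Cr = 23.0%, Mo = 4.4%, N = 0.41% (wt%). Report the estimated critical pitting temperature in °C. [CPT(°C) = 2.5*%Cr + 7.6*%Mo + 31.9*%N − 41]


Apply the ASTM G48 empirical CPT estimate: CPT(°C) = 2.5*%Cr + 7.6*%Mo + 31.9*%N − 41
2.5*23.0 = 57.5; 7.6*4.4 = 33.44; 31.9*0.41 = 13.079
CPT = 57.5 + 33.44 + 13.079 − 41 = 63.019 °C
Rounded to 0.1 °C: CPT ≈ 63.0 °C

63.0 °C


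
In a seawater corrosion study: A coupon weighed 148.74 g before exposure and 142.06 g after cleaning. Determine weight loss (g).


Weight loss = initial − final
WL = 148.74 − 142.06 = 6.68 g

6.68 g


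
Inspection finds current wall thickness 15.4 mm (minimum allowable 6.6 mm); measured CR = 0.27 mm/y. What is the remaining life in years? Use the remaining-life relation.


Apply the remaining-life relation: RL = (t_current − t_min) / CR
RL = (15.4 − 6.6) / 0.27 = 8.8 / 0.27 = 32.6 years

32.6 years


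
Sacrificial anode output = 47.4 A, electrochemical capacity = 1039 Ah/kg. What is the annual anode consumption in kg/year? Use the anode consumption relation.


Annual consumption = current * hours per year / capacity
Rate = 47.4 * 8760 / 1039 = 399.6 kg/year

399.6 kg/year


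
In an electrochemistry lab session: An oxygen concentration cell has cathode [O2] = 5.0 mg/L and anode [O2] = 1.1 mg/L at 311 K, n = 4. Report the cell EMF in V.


Apply the Nernst concentration-cell relation: E = (RT/nF)*ln(C_cathode/C_anode)
RT/nF = 8.314*311/(4*96485) = 0.00669963 V
ln(5.0/1.1) = 1.51413
E = 0.00669963 * 1.51413 = 0.01014 V

0.01014 V


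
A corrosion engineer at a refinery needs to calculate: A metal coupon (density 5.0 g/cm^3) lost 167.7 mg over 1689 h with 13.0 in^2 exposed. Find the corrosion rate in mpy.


Apply the mpy weight-loss relation: CR = 534 * W / (D * A * T)
Numerator: 534 * 167.7 = 89551.8
Denominator: 5.0 * 13.0 * 1689 = 109785.0
CR = 89551.8 / 109785.0 = 0.8157 mpy

0.8157 mpy


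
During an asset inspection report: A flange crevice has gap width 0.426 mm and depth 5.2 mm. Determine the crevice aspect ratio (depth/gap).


Aspect ratio = depth / gap
Ratio = 5.2 / 0.426 = 12.2

12.2


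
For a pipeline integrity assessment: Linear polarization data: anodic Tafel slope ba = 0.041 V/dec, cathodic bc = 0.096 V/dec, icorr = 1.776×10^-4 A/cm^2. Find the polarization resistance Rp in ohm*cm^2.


Apply the Stern-Geary equation: Rp = ba*bc / (2.303*icorr*(ba+bc))
ba*bc = 0.041*0.096 = 0.003936
ba+bc = 0.137; 2.303*icorr*(ba+bc) = 2.303*1.776×10^-4*0.137 = 5.6034754×10^-5
Rp = 0.003936 / 5.6034754×10^-5 = 70.2 ohm*cm^2

70.2 ohm*cm^2


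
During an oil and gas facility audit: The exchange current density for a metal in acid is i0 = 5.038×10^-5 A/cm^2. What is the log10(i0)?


i0 = 5.038×10^-5 A/cm^2
log10(i0) = -4.298

-4.298


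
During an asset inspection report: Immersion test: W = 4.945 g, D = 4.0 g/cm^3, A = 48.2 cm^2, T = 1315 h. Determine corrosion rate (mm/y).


Apply the mm/y weight-loss relation: CR = 87600 * W / (D * A * T)
Numerator: 87600 * 4.945 = 433182.0
Denominator: 4.0 * 48.2 * 1315 = 253532.0
CR = 433182.0 / 253532.0 = 1.7086 mm/y

1.7086 mm/y


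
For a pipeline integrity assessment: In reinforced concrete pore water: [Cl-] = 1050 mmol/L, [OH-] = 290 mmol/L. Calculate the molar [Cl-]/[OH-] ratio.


Threshold parameter = [Cl-] / [OH-] (molar basis; both in mmol/L, so units cancel)
Ratio = 1050 / 290 = 3.62

3.62


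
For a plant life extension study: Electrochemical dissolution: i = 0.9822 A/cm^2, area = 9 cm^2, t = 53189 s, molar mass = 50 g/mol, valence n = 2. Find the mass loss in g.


Apply Faraday's law: m = i*A*t*M / (n*F)
Total charge passed Q = i*A*t = 0.9822*9*53189 = 470180.1222 C
m = Q*M/(n*F) = 470180.1222*50/(2*96485) = 121.827 g

121.827 g


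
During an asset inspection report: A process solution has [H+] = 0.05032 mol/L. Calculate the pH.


pH = −log10[H+]
pH = −log10(0.05032) = 1.3

1.3


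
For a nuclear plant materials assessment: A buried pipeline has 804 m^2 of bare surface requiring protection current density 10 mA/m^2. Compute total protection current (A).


I = area * current density, then convert mA → A (÷1000)
I = 804 * 10 / 1000 = 8.04 A

8.04 A


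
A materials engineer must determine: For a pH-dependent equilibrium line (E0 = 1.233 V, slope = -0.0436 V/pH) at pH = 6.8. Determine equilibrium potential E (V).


Apply the Pourbaix line equation: E = E0 + slope*pH
E = 1.233 + (-0.0436)*6.8 = 1.233 + (-0.29648) = 0.93652 V
Rounded to 3 decimal places: E = 0.937 V

0.937 V


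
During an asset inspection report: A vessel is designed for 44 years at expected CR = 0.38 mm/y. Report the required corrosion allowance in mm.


Corrosion allowance = CR × design life
CA = 0.38 * 44 = 16.72 mm

16.72 mm


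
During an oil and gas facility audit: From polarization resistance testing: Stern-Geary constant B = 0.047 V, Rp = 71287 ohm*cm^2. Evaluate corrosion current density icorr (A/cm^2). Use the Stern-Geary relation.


Apply the Stern-Geary relation: icorr = B / Rp
icorr = 0.047 / 71287 = 6.593×10^-7 A/cm^2

6.593×10^-7 A/cm^2


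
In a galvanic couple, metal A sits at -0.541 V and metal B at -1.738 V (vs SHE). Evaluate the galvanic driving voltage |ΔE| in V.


Driving voltage is the absolute potential difference.
|ΔE| = |-0.541 − (-1.738)| = 1.197 V

1.197 V


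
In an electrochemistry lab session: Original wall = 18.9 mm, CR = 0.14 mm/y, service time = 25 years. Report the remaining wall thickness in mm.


Remaining wall = original − CR × time
t = 18.9 − 0.14*25 = 18.9 − 3.5 = 15.4 mm

15.4 mm


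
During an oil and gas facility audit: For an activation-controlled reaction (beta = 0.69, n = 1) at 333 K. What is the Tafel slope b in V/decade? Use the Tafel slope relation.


Apply the Tafel slope relation: b = 2.303*R*T/(beta*n*F)
Numerator: 2.303 * 8.314 * 333 = 6376.0
Denominator: 0.69 * 1 * 96485 = 66574.65
b = 6376.0 / 66574.65 = 0.096 V/decade

0.096 V/decade


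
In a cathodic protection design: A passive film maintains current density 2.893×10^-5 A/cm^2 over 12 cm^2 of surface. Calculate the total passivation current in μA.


I = i_pass * A, then convert A → μA (×10^6)
I = 2.893×10^-5 * 12 * 10^6 = 347.16 μA

347.16 μA


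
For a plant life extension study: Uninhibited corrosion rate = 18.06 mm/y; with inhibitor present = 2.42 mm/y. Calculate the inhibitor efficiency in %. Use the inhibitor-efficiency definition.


Apply the inhibitor-efficiency definition: IE = (CR_blank − CR_inh)/CR_blank × 100
IE = (18.06 − 2.42) / 18.06 × 100
IE = 15.64 / 18.06 × 100 = 86.6 %

86.6 %


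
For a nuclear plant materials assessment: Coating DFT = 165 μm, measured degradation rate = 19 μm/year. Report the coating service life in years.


Service life = thickness / degradation rate
Life = 165 / 19 = 8.7 years

8.7 years


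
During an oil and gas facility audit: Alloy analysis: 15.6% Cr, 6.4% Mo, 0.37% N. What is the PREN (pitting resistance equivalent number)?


Apply the PREN formula: PREN = Cr + 3.3*Mo + 16*N
PREN = 15.6 + 3.3*6.4 + 16*0.37
PREN = 15.6 + 21.12 + 5.92 = 42.64

42.64


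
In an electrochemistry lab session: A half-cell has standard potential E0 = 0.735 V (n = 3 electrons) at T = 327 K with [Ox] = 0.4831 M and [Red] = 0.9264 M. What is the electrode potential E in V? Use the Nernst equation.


Apply the Nernst equation: E = E0 + (RT/nF)*ln([Ox]/[Red])
Step 1: RT/nF = 8.314*327/(3*96485) = 0.0093924 V
Step 2: [Ox]/[Red] = 0.4831/0.9264 = 0.521481
Step 3: ln(0.521481) = -0.651082
Step 4: correction = 0.0093924 * -0.651082 = -0.006 V
E = 0.735 + -0.006 = 0.729 V

0.729 V


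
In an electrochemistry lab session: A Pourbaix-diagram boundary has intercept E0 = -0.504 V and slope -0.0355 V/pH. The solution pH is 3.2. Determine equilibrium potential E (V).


Apply the Pourbaix line equation: E = E0 + slope*pH
E = -0.504 + (-0.0355)*3.2 = -0.504 + (-0.1136) = -0.6176 V
Rounded to 3 decimal places: E = -0.618 V

-0.618 V


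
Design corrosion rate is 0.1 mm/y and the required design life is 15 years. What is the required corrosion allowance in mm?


Corrosion allowance = CR × design life
CA = 0.1 * 15 = 1.5 mm

1.5 mm


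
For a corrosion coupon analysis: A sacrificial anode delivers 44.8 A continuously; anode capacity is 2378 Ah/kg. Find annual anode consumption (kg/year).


Annual consumption = current * hours per year / capacity
Rate = 44.8 * 8760 / 2378 = 165.0 kg/year

165.0 kg/year


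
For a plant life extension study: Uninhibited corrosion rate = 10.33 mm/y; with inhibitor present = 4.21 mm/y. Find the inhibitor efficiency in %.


Apply the inhibitor-efficiency definition: IE = (CR_blank − CR_inh)/CR_blank × 100
IE = (10.33 − 4.21) / 10.33 × 100
IE = 6.12 / 10.33 × 100 = 59.2 %

59.2 %


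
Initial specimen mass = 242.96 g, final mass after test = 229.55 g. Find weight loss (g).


Weight loss = initial − final
WL = 242.96 − 229.55 = 13.41 g

13.41 g


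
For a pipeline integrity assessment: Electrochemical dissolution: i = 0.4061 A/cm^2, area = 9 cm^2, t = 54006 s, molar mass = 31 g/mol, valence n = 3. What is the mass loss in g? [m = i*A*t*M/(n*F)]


Apply Faraday's law: m = i*A*t*M / (n*F)
Total charge passed Q = i*A*t = 0.4061*9*54006 = 197386.5294 C
m = Q*M/(n*F) = 197386.5294*31/(3*96485) = 21.14 g

21.14 g


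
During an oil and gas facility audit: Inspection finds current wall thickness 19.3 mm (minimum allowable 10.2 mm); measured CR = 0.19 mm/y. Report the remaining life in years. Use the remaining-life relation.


Apply the remaining-life relation: RL = (t_current − t_min) / CR
RL = (19.3 − 10.2) / 0.19 = 9.1 / 0.19 = 47.9 years

47.9 years


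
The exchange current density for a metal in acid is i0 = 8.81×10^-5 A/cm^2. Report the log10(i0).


i0 = 8.81×10^-5 A/cm^2
log10(i0) = -4.055

-4.055


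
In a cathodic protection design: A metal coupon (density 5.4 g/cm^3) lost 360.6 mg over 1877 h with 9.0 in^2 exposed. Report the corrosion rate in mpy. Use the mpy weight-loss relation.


Apply the mpy weight-loss relation: CR = 534 * W / (D * A * T)
Numerator: 534 * 360.6 = 192560.4
Denominator: 5.4 * 9.0 * 1877 = 91222.2
CR = 192560.4 / 91222.2 = 2.111 mpy

2.111 mpy


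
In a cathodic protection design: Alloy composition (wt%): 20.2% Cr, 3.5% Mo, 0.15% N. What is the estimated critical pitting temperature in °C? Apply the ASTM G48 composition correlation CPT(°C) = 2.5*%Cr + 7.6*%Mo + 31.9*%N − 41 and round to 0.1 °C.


Apply the ASTM G48 empirical CPT estimate: CPT(°C) = 2.5*%Cr + 7.6*%Mo + 31.9*%N − 41
2.5*20.2 = 50.5; 7.6*3.5 = 26.6; 31.9*0.15 = 4.785
CPT = 50.5 + 26.6 + 4.785 − 41 = 40.885 °C
Rounded to 0.1 °C: CPT ≈ 40.9 °C

40.9 °C


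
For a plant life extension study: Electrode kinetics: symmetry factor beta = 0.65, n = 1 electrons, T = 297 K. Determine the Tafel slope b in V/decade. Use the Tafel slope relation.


Apply the Tafel slope relation: b = 2.303*R*T/(beta*n*F)
Numerator: 2.303 * 8.314 * 297 = 5686.7
Denominator: 0.65 * 1 * 96485 = 62715.25
b = 5686.7 / 62715.25 = 0.091 V/decade

0.091 V/decade


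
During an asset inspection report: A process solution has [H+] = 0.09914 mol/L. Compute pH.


pH = −log10[H+]
pH = −log10(0.09914) = 1.0

1.0


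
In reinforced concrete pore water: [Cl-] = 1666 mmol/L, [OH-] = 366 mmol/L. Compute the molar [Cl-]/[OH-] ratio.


Threshold parameter = [Cl-] / [OH-] (molar basis; both in mmol/L, so units cancel)
Ratio = 1666 / 366 = 4.55

4.55


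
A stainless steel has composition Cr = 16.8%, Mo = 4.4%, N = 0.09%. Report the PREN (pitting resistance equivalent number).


Apply the PREN formula: PREN = Cr + 3.3*Mo + 16*N
PREN = 16.8 + 3.3*4.4 + 16*0.09
PREN = 16.8 + 14.52 + 1.44 = 32.76

32.76


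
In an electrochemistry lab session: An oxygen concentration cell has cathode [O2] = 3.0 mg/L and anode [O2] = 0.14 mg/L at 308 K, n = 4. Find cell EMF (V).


Apply the Nernst concentration-cell relation: E = (RT/nF)*ln(C_cathode/C_anode)
RT/nF = 8.314*308/(4*96485) = 0.006635 V
ln(3.0/0.14) = 3.06473
E = 0.006635 * 3.06473 = 0.02033 V

0.02033 V


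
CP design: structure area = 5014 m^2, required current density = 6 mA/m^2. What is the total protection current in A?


I = area * current density, then convert mA → A (÷1000)
I = 5014 * 6 / 1000 = 30.08 A

30.08 A


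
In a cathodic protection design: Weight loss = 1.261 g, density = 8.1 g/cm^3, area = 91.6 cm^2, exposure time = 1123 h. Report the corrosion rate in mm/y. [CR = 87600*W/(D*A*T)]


Apply the mm/y weight-loss relation: CR = 87600 * W / (D * A * T)
Numerator: 87600 * 1.261 = 110463.6
Denominator: 8.1 * 91.6 * 1123 = 833221.08
CR = 110463.6 / 833221.08 = 0.1326 mm/y

0.1326 mm/y


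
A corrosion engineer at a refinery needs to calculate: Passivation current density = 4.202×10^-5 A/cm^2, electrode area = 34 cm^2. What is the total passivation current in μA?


I = i_pass * A, then convert A → μA (×10^6)
I = 4.202×10^-5 * 34 * 10^6 = 1428.68 μA

1428.68 μA


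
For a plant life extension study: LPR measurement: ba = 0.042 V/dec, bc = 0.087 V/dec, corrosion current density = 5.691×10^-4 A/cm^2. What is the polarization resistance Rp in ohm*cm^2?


Apply the Stern-Geary equation: Rp = ba*bc / (2.303*icorr*(ba+bc))
ba*bc = 0.042*0.087 = 0.003654
ba+bc = 0.129; 2.303*icorr*(ba+bc) = 2.303*5.691×10^-4*0.129 = 1.6907221×10^-4
Rp = 0.003654 / 1.6907221×10^-4 = 21.6 ohm*cm^2

21.6 ohm*cm^2


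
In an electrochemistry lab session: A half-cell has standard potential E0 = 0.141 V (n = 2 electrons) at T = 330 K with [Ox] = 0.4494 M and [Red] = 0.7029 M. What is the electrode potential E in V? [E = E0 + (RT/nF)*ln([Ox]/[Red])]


Apply the Nernst equation: E = E0 + (RT/nF)*ln([Ox]/[Red])
Step 1: RT/nF = 8.314*330/(2*96485) = 0.01421786 V
Step 2: [Ox]/[Red] = 0.4494/0.7029 = 0.639351
Step 3: ln(0.639351) = -0.447302
Step 4: correction = 0.01421786 * -0.447302 = -0.0064 V
E = 0.141 + -0.0064 = 0.1346 V

0.1346 V


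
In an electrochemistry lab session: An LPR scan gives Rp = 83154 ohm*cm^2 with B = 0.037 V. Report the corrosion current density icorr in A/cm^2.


Apply the Stern-Geary relation: icorr = B / Rp
icorr = 0.037 / 83154 = 4.45×10^-7 A/cm^2

4.45×10^-7 A/cm^2


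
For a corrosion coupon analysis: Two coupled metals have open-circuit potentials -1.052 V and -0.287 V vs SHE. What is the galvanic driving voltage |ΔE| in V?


Driving voltage is the absolute potential difference.
|ΔE| = |-1.052 − (-0.287)| = 0.765 V

0.765 V


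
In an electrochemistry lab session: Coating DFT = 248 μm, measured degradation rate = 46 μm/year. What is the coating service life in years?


Service life = thickness / degradation rate
Life = 248 / 46 = 5.4 years

5.4 years


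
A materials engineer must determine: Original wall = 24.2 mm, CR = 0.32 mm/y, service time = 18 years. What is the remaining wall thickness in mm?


Remaining wall = original − CR × time
t = 24.2 − 0.32*18 = 24.2 − 5.76 = 18.44 mm

18.44 mm


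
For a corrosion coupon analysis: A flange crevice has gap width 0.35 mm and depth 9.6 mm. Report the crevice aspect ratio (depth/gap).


Aspect ratio = depth / gap
Ratio = 9.6 / 0.35 = 27.4

27.4


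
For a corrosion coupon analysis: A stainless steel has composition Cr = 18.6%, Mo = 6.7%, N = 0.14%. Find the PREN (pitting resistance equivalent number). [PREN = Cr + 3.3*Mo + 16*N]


Apply the PREN formula: PREN = Cr + 3.3*Mo + 16*N
PREN = 18.6 + 3.3*6.7 + 16*0.14
PREN = 18.6 + 22.11 + 2.24 = 42.95

42.95


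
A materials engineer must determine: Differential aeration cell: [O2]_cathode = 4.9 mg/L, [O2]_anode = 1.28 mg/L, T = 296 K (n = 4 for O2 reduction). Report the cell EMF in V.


Apply the Nernst concentration-cell relation: E = (RT/nF)*ln(C_cathode/C_anode)
RT/nF = 8.314*296/(4*96485) = 0.00637649 V
ln(4.9/1.28) = 1.34238
E = 0.00637649 * 1.34238 = 0.00856 V

0.00856 V


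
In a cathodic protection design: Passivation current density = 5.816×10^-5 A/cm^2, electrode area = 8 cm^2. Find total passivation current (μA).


I = i_pass * A, then convert A → μA (×10^6)
I = 5.816×10^-5 * 8 * 10^6 = 465.28 μA

465.28 μA


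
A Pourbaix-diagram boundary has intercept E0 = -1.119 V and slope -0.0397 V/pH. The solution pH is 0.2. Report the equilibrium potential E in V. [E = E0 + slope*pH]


Apply the Pourbaix line equation: E = E0 + slope*pH
E = -1.119 + (-0.0397)*0.2 = -1.119 + (-0.00794) = -1.12694 V
Rounded to 4 decimal places: E = -1.1269 V

-1.1269 V


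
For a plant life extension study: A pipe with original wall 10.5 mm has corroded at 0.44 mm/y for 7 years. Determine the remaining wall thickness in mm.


Remaining wall = original − CR × time
t = 10.5 − 0.44*7 = 10.5 − 3.08 = 7.42 mm

7.42 mm
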